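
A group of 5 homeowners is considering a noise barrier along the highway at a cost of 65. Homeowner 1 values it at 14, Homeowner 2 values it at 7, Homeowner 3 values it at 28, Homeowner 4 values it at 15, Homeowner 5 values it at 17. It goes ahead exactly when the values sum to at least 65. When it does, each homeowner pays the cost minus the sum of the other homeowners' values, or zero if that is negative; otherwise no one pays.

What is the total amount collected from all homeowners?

Total value 81 ≥ cost 65, so it is built.
Homeowner 1: others sum to 67; max(0, 65 - 67) = 0.
Homeowner 2: others sum to 74; max(0, 65 - 74) = 0.
Homeowner 3: others sum to 53; max(0, 65 - 53) = 12.
Homeowner 4: others sum to 66; max(0, 65 - 66) = 0.
Homeowner 5: others sum to 64; max(0, 65 - 64) = 1.
Total collected = 0 + 0 + 12 + 0 + 1 = 13.

13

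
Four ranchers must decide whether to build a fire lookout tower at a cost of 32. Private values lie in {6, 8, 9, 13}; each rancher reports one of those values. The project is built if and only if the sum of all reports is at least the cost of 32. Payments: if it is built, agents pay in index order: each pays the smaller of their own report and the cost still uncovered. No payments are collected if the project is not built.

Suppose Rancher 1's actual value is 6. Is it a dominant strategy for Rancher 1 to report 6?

Yes

Check each profile of the others' reports and compare truth against every alternative report.
Others report (6, 6, 13): truth gives 0, best alternative gives -2.
Others report (6, 8, 13): truth gives 0, best alternative gives -2.
Others report (6, 9, 9): truth gives 0, best alternative gives -2.
Others report (6, 9, 13): truth gives 0, best alternative gives -2.
Others report (6, 13, 6): truth gives 0, best alternative gives -2.
Others report (6, 13, 8): truth gives 0, best alternative gives -2.
(Remaining 58 profiles checked similarly; truth is weakly best in each.)
In every case the truthful report is at least as good as any alternative, so it is a dominant strategy.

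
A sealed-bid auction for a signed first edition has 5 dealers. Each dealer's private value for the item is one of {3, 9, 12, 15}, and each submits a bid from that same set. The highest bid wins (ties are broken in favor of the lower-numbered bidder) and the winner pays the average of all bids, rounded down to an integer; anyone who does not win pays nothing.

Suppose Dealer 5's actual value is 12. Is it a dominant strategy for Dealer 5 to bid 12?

No

Consider the case where Dealer 1 bids 3, Dealer 2 bids 3, Dealer 3 bids 3 and Dealer 4 bids 12.
Truthful bid 12: loses, pays 0, utility 0.
Bid 15 instead: wins, pays 7, utility 12 - 7 = 5.
Since 5 > 0, bidding 15 is strictly better here, so truthful bidding is not dominant.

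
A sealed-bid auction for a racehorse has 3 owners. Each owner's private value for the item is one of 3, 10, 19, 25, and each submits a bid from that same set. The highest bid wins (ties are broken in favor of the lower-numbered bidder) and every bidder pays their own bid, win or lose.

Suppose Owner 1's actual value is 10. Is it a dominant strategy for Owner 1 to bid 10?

No

Consider the case where Owner 2 bids 3 and Owner 3 bids 3.
Truthful bid 10: wins, pays 10, utility 10 - 10 = 0.
Bid 3 instead: wins, pays 3, utility 10 - 3 = 7.
Since 7 > 0, bidding 3 is strictly better here, so truthful bidding is not dominant.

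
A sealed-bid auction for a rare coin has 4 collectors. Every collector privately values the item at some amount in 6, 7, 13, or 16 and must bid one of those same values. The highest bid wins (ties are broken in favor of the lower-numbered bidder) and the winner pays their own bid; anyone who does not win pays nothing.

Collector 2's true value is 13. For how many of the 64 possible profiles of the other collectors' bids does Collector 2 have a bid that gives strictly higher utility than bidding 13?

Others bid (6, 6, 6): truth gives 0; bid 7 gives 6 > 0. Violating.
Others bid (6, 6, 7): truth gives 0; bid 7 gives 6 > 0. Violating.
Others bid (6, 7, 6): truth gives 0; bid 7 gives 6 > 0. Violating.
Others bid (6, 7, 7): truth gives 0; bid 7 gives 6 > 0. Violating.
Others bid (6, 6, 13): truth gives 0; no alternative beats it.
Others bid (6, 6, 16): truth gives 0; no alternative beats it.
(Checking all 64 profiles: 4 have a profitable deviation, 60 do not.)

4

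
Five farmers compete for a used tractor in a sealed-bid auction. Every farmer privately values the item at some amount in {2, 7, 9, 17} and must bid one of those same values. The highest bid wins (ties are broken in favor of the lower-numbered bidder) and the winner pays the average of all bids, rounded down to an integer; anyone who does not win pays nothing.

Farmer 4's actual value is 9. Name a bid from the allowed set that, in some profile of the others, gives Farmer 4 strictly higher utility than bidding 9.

17

Suppose Farmer 1 bids 2, Farmer 2 bids 2, Farmer 3 bids 2 and Farmer 5 bids 17.
Bid 9: loses, pays 0, utility 0.
Bid 17: wins, pays 8, utility 9 - 8 = 1.
So bidding 17 beats truth here (1 > 0).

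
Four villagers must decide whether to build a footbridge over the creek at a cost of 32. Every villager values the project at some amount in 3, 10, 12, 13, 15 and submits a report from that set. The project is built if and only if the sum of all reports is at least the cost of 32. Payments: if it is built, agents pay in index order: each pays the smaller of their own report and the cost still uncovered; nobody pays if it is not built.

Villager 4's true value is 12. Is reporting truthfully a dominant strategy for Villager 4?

Yes

Check each profile of the others' reports and compare truth against every alternative report.
Others report (3, 15, 15): truth gives 12, best alternative gives 12.
Others report (10, 10, 12): truth gives 12, best alternative gives 12.
Others report (10, 10, 13): truth gives 12, best alternative gives 12.
Others report (10, 10, 15): truth gives 12, best alternative gives 12.
Others report (10, 12, 10): truth gives 12, best alternative gives 12.
Others report (10, 12, 12): truth gives 12, best alternative gives 12.
(Remaining 119 profiles checked similarly; truth is weakly best in each.)
In every case the truthful report is at least as good as any alternative, so it is a dominant strategy.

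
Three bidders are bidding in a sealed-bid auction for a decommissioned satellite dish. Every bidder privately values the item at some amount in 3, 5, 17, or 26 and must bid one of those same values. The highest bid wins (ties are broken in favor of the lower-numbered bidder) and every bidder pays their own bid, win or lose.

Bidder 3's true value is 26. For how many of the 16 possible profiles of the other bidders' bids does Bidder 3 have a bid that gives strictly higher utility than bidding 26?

Others bid (3, 3): truth gives 0; bid 5 gives 21 > 0. Violating.
Others bid (3, 5): truth gives 0; bid 17 gives 9 > 0. Violating.
Others bid (3, 26): truth gives -26; bid 3 gives -3 > -26. Violating.
Others bid (5, 3): truth gives 0; bid 17 gives 9 > 0. Violating.
Others bid (3, 17): truth gives 0; no alternative beats it.
Others bid (5, 17): truth gives 0; no alternative beats it.
(Checking all 16 profiles: 11 have a profitable deviation, 5 do not.)

11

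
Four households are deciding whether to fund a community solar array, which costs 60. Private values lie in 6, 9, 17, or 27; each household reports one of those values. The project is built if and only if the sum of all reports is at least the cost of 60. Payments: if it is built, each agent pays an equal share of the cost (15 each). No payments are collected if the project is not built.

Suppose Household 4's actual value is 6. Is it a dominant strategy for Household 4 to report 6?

Yes

Check each profile of the others' reports and compare truth against every alternative report.
Others report (9, 17, 27): truth gives 0, best alternative gives -9.
Others report (9, 27, 17): truth gives 0, best alternative gives -9.
Others report (17, 9, 27): truth gives 0, best alternative gives -9.
Others report (17, 17, 17): truth gives 0, best alternative gives -9.
Others report (17, 27, 9): truth gives 0, best alternative gives -9.
Others report (27, 9, 17): truth gives 0, best alternative gives -9.
(Remaining 58 profiles checked similarly; truth is weakly best in each.)
In every case the truthful report is at least as good as any alternative, so it is a dominant strategy.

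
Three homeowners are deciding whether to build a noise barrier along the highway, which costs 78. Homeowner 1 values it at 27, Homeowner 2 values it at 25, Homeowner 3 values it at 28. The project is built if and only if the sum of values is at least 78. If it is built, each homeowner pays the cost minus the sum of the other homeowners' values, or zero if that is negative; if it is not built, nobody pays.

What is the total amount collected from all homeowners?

Total value 80 ≥ cost 78, so it is built.
Homeowner 1: others sum to 53; max(0, 78 - 53) = 25.
Homeowner 2: others sum to 55; max(0, 78 - 55) = 23.
Homeowner 3: others sum to 52; max(0, 78 - 52) = 26.
Total collected = 25 + 23 + 26 = 74.

74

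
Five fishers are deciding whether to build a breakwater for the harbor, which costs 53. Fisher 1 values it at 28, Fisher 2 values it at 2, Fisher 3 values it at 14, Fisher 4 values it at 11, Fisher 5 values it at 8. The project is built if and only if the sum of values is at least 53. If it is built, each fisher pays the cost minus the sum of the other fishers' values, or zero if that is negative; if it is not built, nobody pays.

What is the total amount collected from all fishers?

Total value 63 ≥ cost 53, so it is built.
Fisher 1: others sum to 35; max(0, 53 - 35) = 18.
Fisher 2: others sum to 61; max(0, 53 - 61) = 0.
Fisher 3: others sum to 49; max(0, 53 - 49) = 4.
Fisher 4: others sum to 52; max(0, 53 - 52) = 1.
Fisher 5: others sum to 55; max(0, 53 - 55) = 0.
Total collected = 18 + 0 + 4 + 1 + 0 = 23.

23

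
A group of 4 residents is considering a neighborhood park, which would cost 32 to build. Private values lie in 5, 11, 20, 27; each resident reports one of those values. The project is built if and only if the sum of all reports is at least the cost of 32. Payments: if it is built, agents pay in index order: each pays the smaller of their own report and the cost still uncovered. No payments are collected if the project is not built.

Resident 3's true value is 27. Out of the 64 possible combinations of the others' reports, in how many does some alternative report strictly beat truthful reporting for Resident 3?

24

Others report (5, 5, 5): truth gives 5; report 20 gives 7 > 5. Violating.
Others report (5, 5, 11): truth gives 5; report 11 gives 16 > 5. Violating.
Others report (5, 5, 20): truth gives 5; report 5 gives 22 > 5. Violating.
Others report (5, 5, 27): truth gives 5; report 5 gives 22 > 5. Violating.
Others report (5, 27, 5): truth gives 27; no alternative beats it.
Others report (5, 27, 11): truth gives 27; no alternative beats it.
(Checking all 64 profiles: 24 have a profitable deviation, 40 do not.)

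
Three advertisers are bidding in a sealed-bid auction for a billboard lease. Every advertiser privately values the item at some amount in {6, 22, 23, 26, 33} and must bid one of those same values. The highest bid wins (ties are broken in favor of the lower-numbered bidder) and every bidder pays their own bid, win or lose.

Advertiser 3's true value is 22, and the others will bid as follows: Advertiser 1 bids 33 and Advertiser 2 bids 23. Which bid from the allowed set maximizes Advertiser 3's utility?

Bid 6: loses but pays 6, utility -6.
Bid 22: loses but pays 22, utility -22.
Bid 23: loses but pays 23, utility -23.
Bid 26: loses but pays 26, utility -26.
Bid 33: loses but pays 33, utility -33.
The best choice is 6 with utility -6.

6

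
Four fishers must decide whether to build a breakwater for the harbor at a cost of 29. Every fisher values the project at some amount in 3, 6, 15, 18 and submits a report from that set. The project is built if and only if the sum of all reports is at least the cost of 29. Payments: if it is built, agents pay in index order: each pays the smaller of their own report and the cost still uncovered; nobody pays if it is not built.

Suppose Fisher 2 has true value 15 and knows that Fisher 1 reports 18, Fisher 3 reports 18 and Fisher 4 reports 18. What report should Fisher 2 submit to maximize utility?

Report 3: project built, pays 3, utility 15 - 3 = 12.
Report 6: project built, pays 6, utility 15 - 6 = 9.
Report 15: project built, pays 11, utility 15 - 11 = 4.
Report 18: project built, pays 11, utility 15 - 11 = 4.
The best choice is 3 with utility 12.

3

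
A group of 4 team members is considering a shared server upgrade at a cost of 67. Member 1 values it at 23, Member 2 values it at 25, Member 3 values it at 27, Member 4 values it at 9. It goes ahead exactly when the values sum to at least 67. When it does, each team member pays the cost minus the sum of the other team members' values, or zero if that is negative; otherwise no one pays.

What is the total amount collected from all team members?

Total value 84 ≥ cost 67, so it is built.
Member 1: others sum to 61; max(0, 67 - 61) = 6.
Member 2: others sum to 59; max(0, 67 - 59) = 8.
Member 3: others sum to 57; max(0, 67 - 57) = 10.
Member 4: others sum to 75; max(0, 67 - 75) = 0.
Total collected = 6 + 8 + 10 + 0 = 24.

24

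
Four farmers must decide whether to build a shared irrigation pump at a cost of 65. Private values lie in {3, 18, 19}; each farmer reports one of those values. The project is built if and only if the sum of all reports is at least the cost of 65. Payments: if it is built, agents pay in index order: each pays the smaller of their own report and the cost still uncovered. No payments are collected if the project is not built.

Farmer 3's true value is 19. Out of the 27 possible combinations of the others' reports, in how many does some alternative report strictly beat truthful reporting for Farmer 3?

8

Others report (18, 18, 18): truth gives 0; report 18 gives 1 > 0. Violating.
Others report (18, 18, 19): truth gives 0; report 18 gives 1 > 0. Violating.
Others report (18, 19, 18): truth gives 0; report 18 gives 1 > 0. Violating.
Others report (18, 19, 19): truth gives 0; report 18 gives 1 > 0. Violating.
Others report (3, 3, 3): truth gives 0; no alternative beats it.
Others report (3, 3, 18): truth gives 0; no alternative beats it.
(Checking all 27 profiles: 8 have a profitable deviation, 19 do not.)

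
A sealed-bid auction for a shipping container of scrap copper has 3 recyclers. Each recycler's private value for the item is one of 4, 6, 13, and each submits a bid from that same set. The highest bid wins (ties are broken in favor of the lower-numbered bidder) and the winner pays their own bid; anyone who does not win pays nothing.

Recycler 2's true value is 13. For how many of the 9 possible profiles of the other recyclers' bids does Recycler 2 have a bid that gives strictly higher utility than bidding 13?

2

Others bid (4, 4): truth gives 0; bid 6 gives 7 > 0. Violating.
Others bid (4, 6): truth gives 0; bid 6 gives 7 > 0. Violating.
Others bid (4, 13): truth gives 0; no alternative beats it.
Others bid (6, 4): truth gives 0; no alternative beats it.
(Checking all 9 profiles: 2 have a profitable deviation, 7 do not.)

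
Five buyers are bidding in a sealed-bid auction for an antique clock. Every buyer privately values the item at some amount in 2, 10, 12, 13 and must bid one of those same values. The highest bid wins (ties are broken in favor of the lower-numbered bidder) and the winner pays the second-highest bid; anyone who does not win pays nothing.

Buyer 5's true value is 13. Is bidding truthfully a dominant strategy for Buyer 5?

Check each profile of the others' bids and compare truth against every alternative bid.
Others bid (2, 2, 2, 12): truth gives 1, best alternative gives 0.
Others bid (2, 2, 10, 12): truth gives 1, best alternative gives 0.
Others bid (2, 2, 12, 2): truth gives 1, best alternative gives 0.
Others bid (2, 2, 12, 10): truth gives 1, best alternative gives 0.
Others bid (2, 2, 12, 12): truth gives 1, best alternative gives 0.
Others bid (2, 10, 2, 12): truth gives 1, best alternative gives 0.
(Remaining 250 profiles checked similarly; truth is weakly best in each.)
In every case the truthful bid is at least as good as any alternative, so it is a dominant strategy.

Yes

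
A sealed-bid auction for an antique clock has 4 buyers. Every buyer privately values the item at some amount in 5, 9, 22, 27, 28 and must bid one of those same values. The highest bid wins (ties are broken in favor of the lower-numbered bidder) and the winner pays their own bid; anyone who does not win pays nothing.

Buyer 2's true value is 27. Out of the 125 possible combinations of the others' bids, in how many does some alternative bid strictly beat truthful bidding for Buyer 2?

18

Others bid (5, 5, 5): truth gives 0; bid 9 gives 18 > 0. Violating.
Others bid (5, 5, 9): truth gives 0; bid 9 gives 18 > 0. Violating.
Others bid (5, 5, 22): truth gives 0; bid 22 gives 5 > 0. Violating.
Others bid (5, 9, 5): truth gives 0; bid 9 gives 18 > 0. Violating.
Others bid (5, 5, 27): truth gives 0; no alternative beats it.
Others bid (5, 5, 28): truth gives 0; no alternative beats it.
(Checking all 125 profiles: 18 have a profitable deviation, 107 do not.)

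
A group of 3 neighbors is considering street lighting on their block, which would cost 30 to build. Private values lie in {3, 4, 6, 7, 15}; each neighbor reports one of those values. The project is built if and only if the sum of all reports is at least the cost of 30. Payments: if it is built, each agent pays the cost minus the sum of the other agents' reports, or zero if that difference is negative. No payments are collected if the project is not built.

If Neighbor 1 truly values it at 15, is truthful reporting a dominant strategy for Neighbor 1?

Check each profile of the others' reports and compare truth against every alternative report.
Others report (7, 15): truth gives 7, best alternative gives 0.
Others report (15, 7): truth gives 7, best alternative gives 0.
Others report (6, 15): truth gives 6, best alternative gives 0.
Others report (15, 6): truth gives 6, best alternative gives 0.
Others report (4, 15): truth gives 4, best alternative gives 0.
Others report (15, 4): truth gives 4, best alternative gives 0.
(Remaining 19 profiles checked similarly; truth is weakly best in each.)
In every case the truthful report is at least as good as any alternative, so it is a dominant strategy.

Yes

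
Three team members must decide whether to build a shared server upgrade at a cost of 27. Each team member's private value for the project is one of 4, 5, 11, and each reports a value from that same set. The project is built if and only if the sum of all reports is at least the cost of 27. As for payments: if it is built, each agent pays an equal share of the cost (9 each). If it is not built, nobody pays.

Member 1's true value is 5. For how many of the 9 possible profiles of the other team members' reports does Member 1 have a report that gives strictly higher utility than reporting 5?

1

Others report (11, 11): truth gives -4; report 4 gives 0 > -4. Violating.
Others report (4, 4): truth gives 0; no alternative beats it.
Others report (4, 5): truth gives 0; no alternative beats it.
(Checking all 9 profiles: 1 has a profitable deviation, 8 do not.)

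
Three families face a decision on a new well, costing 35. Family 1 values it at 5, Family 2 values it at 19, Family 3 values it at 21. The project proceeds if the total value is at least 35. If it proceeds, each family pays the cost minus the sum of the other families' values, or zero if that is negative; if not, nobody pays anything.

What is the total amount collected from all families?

20

Total value 45 ≥ cost 35, so it is built.
Family 1: others sum to 40; max(0, 35 - 40) = 0.
Family 2: others sum to 26; max(0, 35 - 26) = 9.
Family 3: others sum to 24; max(0, 35 - 24) = 11.
Total collected = 0 + 9 + 11 = 20.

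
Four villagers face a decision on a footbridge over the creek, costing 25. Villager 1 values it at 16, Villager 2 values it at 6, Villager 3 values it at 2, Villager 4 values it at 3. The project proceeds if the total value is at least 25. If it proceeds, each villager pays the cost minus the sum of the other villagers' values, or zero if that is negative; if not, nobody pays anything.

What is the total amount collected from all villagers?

19

Total value 27 ≥ cost 25, so it is built.
Villager 1: others sum to 11; max(0, 25 - 11) = 14.
Villager 2: others sum to 21; max(0, 25 - 21) = 4.
Villager 3: others sum to 25; max(0, 25 - 25) = 0.
Villager 4: others sum to 24; max(0, 25 - 24) = 1.
Total collected = 14 + 4 + 0 + 1 = 19.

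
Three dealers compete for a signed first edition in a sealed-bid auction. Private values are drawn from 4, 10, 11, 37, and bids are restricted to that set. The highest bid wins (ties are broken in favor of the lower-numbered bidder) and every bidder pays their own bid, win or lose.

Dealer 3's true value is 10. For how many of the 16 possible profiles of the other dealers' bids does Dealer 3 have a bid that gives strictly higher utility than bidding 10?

15

Others bid (4, 10): truth gives -10; bid 11 gives -1 > -10. Violating.
Others bid (4, 11): truth gives -10; bid 4 gives -4 > -10. Violating.
Others bid (4, 37): truth gives -10; bid 4 gives -4 > -10. Violating.
Others bid (10, 4): truth gives -10; bid 11 gives -1 > -10. Violating.
Others bid (4, 4): truth gives 0; no alternative beats it.
(Checking all 16 profiles: 15 have a profitable deviation, 1 does not.)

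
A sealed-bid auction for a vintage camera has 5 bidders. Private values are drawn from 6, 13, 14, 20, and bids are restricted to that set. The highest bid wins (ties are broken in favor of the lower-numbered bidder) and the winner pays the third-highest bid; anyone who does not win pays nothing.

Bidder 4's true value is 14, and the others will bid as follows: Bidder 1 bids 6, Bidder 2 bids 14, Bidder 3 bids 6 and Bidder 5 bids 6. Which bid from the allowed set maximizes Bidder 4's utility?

20

Bid 6: loses, pays 0, utility 0.
Bid 13: loses, pays 0, utility 0.
Bid 14: loses, pays 0, utility 0.
Bid 20: wins, pays 6, utility 14 - 6 = 8.
The best choice is 20 with utility 8.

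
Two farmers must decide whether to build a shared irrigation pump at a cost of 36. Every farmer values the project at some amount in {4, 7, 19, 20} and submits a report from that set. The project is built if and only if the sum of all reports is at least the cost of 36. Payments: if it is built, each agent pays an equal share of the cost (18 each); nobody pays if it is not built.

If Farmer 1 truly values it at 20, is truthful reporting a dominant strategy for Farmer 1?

Check each profile of the others' reports and compare truth against every alternative report.
Others report (19): truth gives 2, best alternative gives 2.
Others report (20): truth gives 2, best alternative gives 2.
Others report (4): truth gives 0, best alternative gives 0.
Others report (7): truth gives 0, best alternative gives 0.
In every case the truthful report is at least as good as any alternative, so it is a dominant strategy.

Yes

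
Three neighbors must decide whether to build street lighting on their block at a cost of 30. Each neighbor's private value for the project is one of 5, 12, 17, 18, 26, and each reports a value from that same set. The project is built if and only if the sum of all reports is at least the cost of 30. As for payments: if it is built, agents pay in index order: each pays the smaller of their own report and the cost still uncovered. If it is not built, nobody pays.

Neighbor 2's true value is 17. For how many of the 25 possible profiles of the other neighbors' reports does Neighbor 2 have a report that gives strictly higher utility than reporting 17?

16

Others report (5, 17): truth gives 0; report 12 gives 5 > 0. Violating.
Others report (5, 18): truth gives 0; report 12 gives 5 > 0. Violating.
Others report (5, 26): truth gives 0; report 5 gives 12 > 0. Violating.
Others report (12, 12): truth gives 0; report 12 gives 5 > 0. Violating.
Others report (5, 5): truth gives 0; no alternative beats it.
Others report (5, 12): truth gives 0; no alternative beats it.
(Checking all 25 profiles: 16 have a profitable deviation, 9 do not.)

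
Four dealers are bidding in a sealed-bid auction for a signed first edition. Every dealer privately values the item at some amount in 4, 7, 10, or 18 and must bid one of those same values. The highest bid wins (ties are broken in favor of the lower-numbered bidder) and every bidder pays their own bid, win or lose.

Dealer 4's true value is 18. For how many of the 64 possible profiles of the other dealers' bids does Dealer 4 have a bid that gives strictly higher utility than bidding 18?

45

Others bid (4, 4, 4): truth gives 0; bid 7 gives 11 > 0. Violating.
Others bid (4, 4, 7): truth gives 0; bid 10 gives 8 > 0. Violating.
Others bid (4, 4, 18): truth gives -18; bid 4 gives -4 > -18. Violating.
Others bid (4, 7, 4): truth gives 0; bid 10 gives 8 > 0. Violating.
Others bid (4, 4, 10): truth gives 0; no alternative beats it.
Others bid (4, 7, 10): truth gives 0; no alternative beats it.
(Checking all 64 profiles: 45 have a profitable deviation, 19 do not.)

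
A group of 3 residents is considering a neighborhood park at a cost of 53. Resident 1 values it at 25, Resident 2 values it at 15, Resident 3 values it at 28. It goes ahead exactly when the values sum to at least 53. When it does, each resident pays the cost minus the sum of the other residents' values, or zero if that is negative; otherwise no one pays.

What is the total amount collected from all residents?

Total value 68 ≥ cost 53, so it is built.
Resident 1: others sum to 43; max(0, 53 - 43) = 10.
Resident 2: others sum to 53; max(0, 53 - 53) = 0.
Resident 3: others sum to 40; max(0, 53 - 40) = 13.
Total collected = 10 + 0 + 13 = 23.

23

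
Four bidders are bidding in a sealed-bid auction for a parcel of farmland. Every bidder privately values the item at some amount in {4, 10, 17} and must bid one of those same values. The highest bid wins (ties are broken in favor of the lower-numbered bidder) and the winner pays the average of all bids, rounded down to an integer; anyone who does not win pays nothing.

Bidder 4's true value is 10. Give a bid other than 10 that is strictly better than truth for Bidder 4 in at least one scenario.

17

Suppose Bidder 1 bids 4, Bidder 2 bids 4 and Bidder 3 bids 10.
Bid 10: loses, pays 0, utility 0.
Bid 17: wins, pays 8, utility 10 - 8 = 2.
So bidding 17 beats truth here (2 > 0).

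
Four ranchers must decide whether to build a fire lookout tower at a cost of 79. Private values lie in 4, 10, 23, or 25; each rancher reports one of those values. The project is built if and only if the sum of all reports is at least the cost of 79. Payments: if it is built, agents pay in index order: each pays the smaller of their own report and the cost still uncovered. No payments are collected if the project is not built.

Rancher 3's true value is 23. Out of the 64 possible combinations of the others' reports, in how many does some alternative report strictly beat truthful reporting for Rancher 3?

Others report (23, 23, 23): truth gives 0; report 10 gives 13 > 0. Violating.
Others report (23, 23, 25): truth gives 0; report 10 gives 13 > 0. Violating.
Others report (23, 25, 23): truth gives 0; report 10 gives 13 > 0. Violating.
Others report (23, 25, 25): truth gives 0; report 10 gives 13 > 0. Violating.
Others report (4, 4, 4): truth gives 0; no alternative beats it.
Others report (4, 4, 10): truth gives 0; no alternative beats it.
(Checking all 64 profiles: 8 have a profitable deviation, 56 do not.)

8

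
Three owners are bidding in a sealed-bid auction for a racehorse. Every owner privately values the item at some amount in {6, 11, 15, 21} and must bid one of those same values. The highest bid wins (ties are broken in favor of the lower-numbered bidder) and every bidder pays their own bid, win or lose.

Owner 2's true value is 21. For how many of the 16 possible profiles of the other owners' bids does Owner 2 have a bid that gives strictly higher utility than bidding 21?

10

Others bid (6, 6): truth gives 0; bid 11 gives 10 > 0. Violating.
Others bid (6, 11): truth gives 0; bid 11 gives 10 > 0. Violating.
Others bid (6, 15): truth gives 0; bid 15 gives 6 > 0. Violating.
Others bid (11, 6): truth gives 0; bid 15 gives 6 > 0. Violating.
Others bid (6, 21): truth gives 0; no alternative beats it.
Others bid (11, 21): truth gives 0; no alternative beats it.
(Checking all 16 profiles: 10 have a profitable deviation, 6 do not.)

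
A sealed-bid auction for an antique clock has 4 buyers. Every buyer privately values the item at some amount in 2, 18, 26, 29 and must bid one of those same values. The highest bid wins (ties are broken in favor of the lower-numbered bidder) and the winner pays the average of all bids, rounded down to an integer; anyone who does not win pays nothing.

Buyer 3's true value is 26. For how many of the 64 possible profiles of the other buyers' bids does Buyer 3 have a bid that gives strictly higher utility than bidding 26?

Others bid (2, 2, 2): truth gives 18; bid 18 gives 20 > 18. Violating.
Others bid (2, 2, 18): truth gives 14; bid 18 gives 16 > 14. Violating.
Others bid (2, 2, 29): truth gives 0; bid 29 gives 11 > 0. Violating.
Others bid (2, 18, 29): truth gives 0; bid 29 gives 7 > 0. Violating.
Others bid (2, 2, 26): truth gives 12; no alternative beats it.
Others bid (2, 18, 2): truth gives 14; no alternative beats it.
(Checking all 64 profiles: 24 have a profitable deviation, 40 do not.)

24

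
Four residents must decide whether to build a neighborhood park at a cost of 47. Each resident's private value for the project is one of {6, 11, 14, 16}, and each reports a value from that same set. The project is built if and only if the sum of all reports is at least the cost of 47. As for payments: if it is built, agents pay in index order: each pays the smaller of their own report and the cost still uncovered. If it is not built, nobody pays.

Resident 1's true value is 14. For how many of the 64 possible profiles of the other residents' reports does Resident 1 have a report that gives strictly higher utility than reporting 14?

35

Others report (6, 14, 16): truth gives 0; report 11 gives 3 > 0. Violating.
Others report (6, 16, 14): truth gives 0; report 11 gives 3 > 0. Violating.
Others report (6, 16, 16): truth gives 0; report 11 gives 3 > 0. Violating.
Others report (11, 11, 14): truth gives 0; report 11 gives 3 > 0. Violating.
Others report (6, 6, 6): truth gives 0; no alternative beats it.
Others report (6, 6, 11): truth gives 0; no alternative beats it.
(Checking all 64 profiles: 35 have a profitable deviation, 29 do not.)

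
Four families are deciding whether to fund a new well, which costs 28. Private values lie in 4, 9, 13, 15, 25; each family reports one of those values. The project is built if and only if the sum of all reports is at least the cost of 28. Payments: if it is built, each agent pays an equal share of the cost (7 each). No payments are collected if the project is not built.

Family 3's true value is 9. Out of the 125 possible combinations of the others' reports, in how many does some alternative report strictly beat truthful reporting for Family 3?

4

Others report (4, 4, 4): truth gives 0; report 25 gives 2 > 0. Violating.
Others report (4, 4, 9): truth gives 0; report 13 gives 2 > 0. Violating.
Others report (4, 9, 4): truth gives 0; report 13 gives 2 > 0. Violating.
Others report (9, 4, 4): truth gives 0; report 13 gives 2 > 0. Violating.
Others report (4, 4, 13): truth gives 2; no alternative beats it.
Others report (4, 4, 15): truth gives 2; no alternative beats it.
(Checking all 125 profiles: 4 have a profitable deviation, 121 do not.)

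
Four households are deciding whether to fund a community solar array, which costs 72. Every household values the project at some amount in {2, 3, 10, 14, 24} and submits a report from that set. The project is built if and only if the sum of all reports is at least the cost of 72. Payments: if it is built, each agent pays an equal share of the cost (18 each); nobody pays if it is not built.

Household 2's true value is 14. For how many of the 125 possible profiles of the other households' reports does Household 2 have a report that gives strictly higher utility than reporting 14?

6

Others report (10, 24, 24): truth gives -4; report 2 gives 0 > -4. Violating.
Others report (14, 24, 24): truth gives -4; report 2 gives 0 > -4. Violating.
Others report (24, 10, 24): truth gives -4; report 2 gives 0 > -4. Violating.
Others report (24, 14, 24): truth gives -4; report 2 gives 0 > -4. Violating.
Others report (2, 2, 2): truth gives 0; no alternative beats it.
Others report (2, 2, 3): truth gives 0; no alternative beats it.
(Checking all 125 profiles: 6 have a profitable deviation, 119 do not.)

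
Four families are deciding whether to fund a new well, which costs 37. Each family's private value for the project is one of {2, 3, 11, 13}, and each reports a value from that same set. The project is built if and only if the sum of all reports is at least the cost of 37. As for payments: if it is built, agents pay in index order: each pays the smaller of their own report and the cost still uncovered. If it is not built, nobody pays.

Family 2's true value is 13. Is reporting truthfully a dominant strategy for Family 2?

Consider the case where Family 1 reports 2, Family 3 reports 11 and Family 4 reports 13.
Truthful report 13: project built, pays 13, utility 13 - 13 = 0.
Report 11 instead: project built, pays 11, utility 13 - 11 = 2.
Since 2 > 0, reporting 11 is strictly better here, so truthful reporting is not dominant.

No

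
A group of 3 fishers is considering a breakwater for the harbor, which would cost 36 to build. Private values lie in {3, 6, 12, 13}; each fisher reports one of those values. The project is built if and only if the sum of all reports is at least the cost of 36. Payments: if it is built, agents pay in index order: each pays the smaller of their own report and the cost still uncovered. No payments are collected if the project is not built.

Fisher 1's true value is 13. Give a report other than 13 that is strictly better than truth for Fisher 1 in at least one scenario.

12

Suppose Fisher 2 reports 12 and Fisher 3 reports 12.
Report 13: project built, pays 13, utility 13 - 13 = 0.
Report 12: project built, pays 12, utility 13 - 12 = 1.
So reporting 12 beats truth here (1 > 0).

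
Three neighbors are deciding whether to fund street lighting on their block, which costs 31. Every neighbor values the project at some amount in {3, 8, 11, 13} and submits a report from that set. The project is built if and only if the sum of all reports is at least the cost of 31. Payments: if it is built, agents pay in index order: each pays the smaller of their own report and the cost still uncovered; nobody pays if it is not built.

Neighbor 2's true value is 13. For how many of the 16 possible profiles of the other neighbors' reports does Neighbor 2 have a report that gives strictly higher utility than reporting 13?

Others report (8, 13): truth gives 0; report 11 gives 2 > 0. Violating.
Others report (11, 11): truth gives 0; report 11 gives 2 > 0. Violating.
Others report (11, 13): truth gives 0; report 8 gives 5 > 0. Violating.
Others report (13, 8): truth gives 0; report 11 gives 2 > 0. Violating.
Others report (3, 3): truth gives 0; no alternative beats it.
Others report (3, 8): truth gives 0; no alternative beats it.
(Checking all 16 profiles: 6 have a profitable deviation, 10 do not.)

6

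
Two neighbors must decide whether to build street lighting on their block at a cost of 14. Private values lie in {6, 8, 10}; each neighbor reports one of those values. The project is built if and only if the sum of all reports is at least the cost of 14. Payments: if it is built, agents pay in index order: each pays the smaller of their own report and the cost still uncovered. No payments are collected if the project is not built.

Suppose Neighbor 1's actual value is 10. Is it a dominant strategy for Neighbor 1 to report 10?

No

Consider the case where Neighbor 2 reports 6.
Truthful report 10: project built, pays 10, utility 10 - 10 = 0.
Report 8 instead: project built, pays 8, utility 10 - 8 = 2.
Since 2 > 0, reporting 8 is strictly better here, so truthful reporting is not dominant.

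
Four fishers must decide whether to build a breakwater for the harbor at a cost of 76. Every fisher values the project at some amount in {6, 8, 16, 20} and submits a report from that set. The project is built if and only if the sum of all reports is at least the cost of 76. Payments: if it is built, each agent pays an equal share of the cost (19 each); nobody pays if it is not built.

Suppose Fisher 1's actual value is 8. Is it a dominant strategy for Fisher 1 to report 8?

Yes

Check each profile of the others' reports and compare truth against every alternative report.
Others report (6, 6, 6): truth gives 0, best alternative gives 0.
Others report (6, 6, 8): truth gives 0, best alternative gives 0.
Others report (6, 6, 16): truth gives 0, best alternative gives 0.
Others report (6, 6, 20): truth gives 0, best alternative gives 0.
Others report (6, 8, 6): truth gives 0, best alternative gives 0.
Others report (6, 8, 8): truth gives 0, best alternative gives 0.
(Remaining 58 profiles checked similarly; truth is weakly best in each.)
In every case the truthful report is at least as good as any alternative, so it is a dominant strategy.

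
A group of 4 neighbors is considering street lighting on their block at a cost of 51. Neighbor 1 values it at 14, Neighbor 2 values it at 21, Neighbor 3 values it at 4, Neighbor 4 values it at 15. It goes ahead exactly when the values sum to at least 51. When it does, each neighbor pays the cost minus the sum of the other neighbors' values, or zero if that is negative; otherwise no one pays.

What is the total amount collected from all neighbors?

42

Total value 54 ≥ cost 51, so it is built.
Neighbor 1: others sum to 40; max(0, 51 - 40) = 11.
Neighbor 2: others sum to 33; max(0, 51 - 33) = 18.
Neighbor 3: others sum to 50; max(0, 51 - 50) = 1.
Neighbor 4: others sum to 39; max(0, 51 - 39) = 12.
Total collected = 11 + 18 + 1 + 12 = 42.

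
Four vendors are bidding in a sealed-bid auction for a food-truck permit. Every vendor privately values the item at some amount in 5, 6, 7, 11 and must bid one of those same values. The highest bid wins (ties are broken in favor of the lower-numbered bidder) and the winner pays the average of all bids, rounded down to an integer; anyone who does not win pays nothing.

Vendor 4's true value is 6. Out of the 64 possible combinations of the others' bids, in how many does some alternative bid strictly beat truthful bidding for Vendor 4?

Others bid (5, 5, 6): truth gives 0; bid 7 gives 1 > 0. Violating.
Others bid (5, 6, 5): truth gives 0; bid 7 gives 1 > 0. Violating.
Others bid (6, 5, 5): truth gives 0; bid 7 gives 1 > 0. Violating.
Others bid (5, 5, 5): truth gives 1; no alternative beats it.
Others bid (5, 5, 7): truth gives 0; no alternative beats it.
(Checking all 64 profiles: 3 have a profitable deviation, 61 do not.)

3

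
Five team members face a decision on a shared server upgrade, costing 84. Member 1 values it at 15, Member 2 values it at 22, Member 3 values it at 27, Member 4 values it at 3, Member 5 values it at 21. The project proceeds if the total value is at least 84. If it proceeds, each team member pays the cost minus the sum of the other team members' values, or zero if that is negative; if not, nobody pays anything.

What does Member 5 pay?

Total value 88 ≥ cost 84, so the project is built.
The other team members' values sum to 67.
Cost minus that sum is 84 - 67 = 17.

17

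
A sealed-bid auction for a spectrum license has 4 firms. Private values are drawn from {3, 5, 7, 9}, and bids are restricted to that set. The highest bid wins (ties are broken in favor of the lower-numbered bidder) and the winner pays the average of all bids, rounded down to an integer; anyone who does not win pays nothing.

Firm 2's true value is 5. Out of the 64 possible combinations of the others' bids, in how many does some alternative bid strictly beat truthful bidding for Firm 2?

Others bid (5, 3, 3): truth gives 0; bid 7 gives 1 > 0. Violating.
Others bid (3, 3, 3): truth gives 2; no alternative beats it.
Others bid (3, 3, 5): truth gives 1; no alternative beats it.
(Checking all 64 profiles: 1 has a profitable deviation, 63 do not.)

1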